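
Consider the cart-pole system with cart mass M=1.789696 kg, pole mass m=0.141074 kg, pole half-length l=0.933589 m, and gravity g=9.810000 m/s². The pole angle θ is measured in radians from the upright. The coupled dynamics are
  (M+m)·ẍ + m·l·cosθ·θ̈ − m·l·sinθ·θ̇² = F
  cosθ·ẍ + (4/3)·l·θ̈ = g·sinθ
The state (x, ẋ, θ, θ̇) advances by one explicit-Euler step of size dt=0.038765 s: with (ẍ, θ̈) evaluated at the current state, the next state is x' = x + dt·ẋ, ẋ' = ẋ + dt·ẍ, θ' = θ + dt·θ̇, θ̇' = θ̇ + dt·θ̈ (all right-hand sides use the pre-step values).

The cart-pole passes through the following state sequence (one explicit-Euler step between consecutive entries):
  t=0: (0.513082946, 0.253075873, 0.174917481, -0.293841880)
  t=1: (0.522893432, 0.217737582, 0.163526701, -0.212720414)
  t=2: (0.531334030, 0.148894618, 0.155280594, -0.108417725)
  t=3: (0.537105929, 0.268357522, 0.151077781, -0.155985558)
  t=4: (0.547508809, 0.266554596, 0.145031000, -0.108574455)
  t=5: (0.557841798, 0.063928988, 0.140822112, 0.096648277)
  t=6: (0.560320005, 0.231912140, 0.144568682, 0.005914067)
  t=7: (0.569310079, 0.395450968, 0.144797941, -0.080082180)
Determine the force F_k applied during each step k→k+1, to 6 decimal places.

F_0 = -1.490668 N
F_1 = -3.080191 N
F_2 = 5.790186 N
F_3 = 0.068965 N
F_4 = -9.402477 N
F_5 = 8.061351 N
F_6 = 7.856258 N

step 0→1:
  ẍ = (ẋ'−ẋ)/dt = (0.217737582−0.253075873)/0.038765 = -0.911603
  θ̈ = (θ̇'−θ̇)/dt = (-0.212720414−-0.293841880)/0.038765 = 2.092647
  sinθ=0.174027, cosθ=0.984741
  F = (M+m)·ẍ + m·l·cosθ·θ̈ − m·l·sinθ·θ̇² = -1.760096 + 0.271407 − 0.001979 = -1.490668
step 1→2:
  ẍ = (ẋ'−ẋ)/dt = (0.148894618−0.217737582)/0.038765 = -1.775905
  θ̈ = (θ̇'−θ̇)/dt = (-0.108417725−-0.212720414)/0.038765 = 2.690641
  sinθ=0.162799, cosθ=0.986659
  F = (M+m)·ẍ + m·l·cosθ·θ̈ − m·l·sinθ·θ̇² = -3.428864 + 0.349644 − 0.000970 = -3.080191
step 2→3:
  ẍ = (ẋ'−ẋ)/dt = (0.268357522−0.148894618)/0.038765 = 3.081721
  θ̈ = (θ̇'−θ̇)/dt = (-0.155985558−-0.108417725)/0.038765 = -1.227082
  sinθ=0.154657, cosθ=0.987968
  F = (M+m)·ẍ + m·l·cosθ·θ̈ − m·l·sinθ·θ̇² = 5.950094 + -0.159668 − 0.000239 = 5.790186
step 3→4:
  ẍ = (ẋ'−ẋ)/dt = (0.266554596−0.268357522)/0.038765 = -0.046509
  θ̈ = (θ̇'−θ̇)/dt = (-0.108574455−-0.155985558)/0.038765 = 1.223039
  sinθ=0.150504, cosθ=0.988609
  F = (M+m)·ẍ + m·l·cosθ·θ̈ − m·l·sinθ·θ̇² = -0.089798 + 0.159246 − 0.000482 = 0.068965
step 4→5:
  ẍ = (ẋ'−ẋ)/dt = (0.063928988−0.266554596)/0.038765 = -5.227025
  θ̈ = (θ̇'−θ̇)/dt = (0.096648277−-0.108574455)/0.038765 = 5.294021
  sinθ=0.144523, cosθ=0.989501
  F = (M+m)·ẍ + m·l·cosθ·θ̈ − m·l·sinθ·θ̇² = -10.092182 + 0.689930 − 0.000224 = -9.402477
step 5→6:
  ẍ = (ẋ'−ẋ)/dt = (0.231912140−0.063928988)/0.038765 = 4.333372
  θ̈ = (θ̇'−θ̇)/dt = (0.005914067−0.096648277)/0.038765 = -2.340622
  sinθ=0.140357, cosθ=0.990101
  F = (M+m)·ẍ + m·l·cosθ·θ̈ − m·l·sinθ·θ̇² = 8.366744 + -0.305220 − 0.000173 = 8.061351
step 6→7:
  ẍ = (ẋ'−ẋ)/dt = (0.395450968−0.231912140)/0.038765 = 4.218724
  θ̈ = (θ̇'−θ̇)/dt = (-0.080082180−0.005914067)/0.038765 = -2.218399
  sinθ=0.144066, cosθ=0.989568
  F = (M+m)·ẍ + m·l·cosθ·θ̈ − m·l·sinθ·θ̇² = 8.145385 + -0.289127 − 0.000001 = 7.856258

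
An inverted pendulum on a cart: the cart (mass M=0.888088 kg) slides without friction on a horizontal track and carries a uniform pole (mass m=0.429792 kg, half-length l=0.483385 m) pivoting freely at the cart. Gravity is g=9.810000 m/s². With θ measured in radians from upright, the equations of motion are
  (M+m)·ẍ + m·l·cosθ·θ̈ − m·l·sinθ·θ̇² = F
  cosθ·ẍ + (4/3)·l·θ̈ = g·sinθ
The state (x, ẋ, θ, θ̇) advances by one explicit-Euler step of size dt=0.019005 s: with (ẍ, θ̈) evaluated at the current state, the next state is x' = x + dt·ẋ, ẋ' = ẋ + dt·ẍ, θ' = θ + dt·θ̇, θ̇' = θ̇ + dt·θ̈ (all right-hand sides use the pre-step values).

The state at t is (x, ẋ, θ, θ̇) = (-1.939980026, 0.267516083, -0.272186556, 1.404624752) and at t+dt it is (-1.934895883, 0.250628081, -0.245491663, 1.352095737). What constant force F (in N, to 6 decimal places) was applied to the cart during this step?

ẍ = (ẋ'−ẋ)/dt = (0.250628081−0.267516083)/0.019005 = -0.888608
θ̈ = (θ̇'−θ̇)/dt = (1.352095737−1.404624752)/0.019005 = -2.763958
sinθ=-0.268838, cosθ=0.963185
F = (M+m)·ẍ + m·l·cosθ·θ̈ − m·l·sinθ·θ̇² = -1.171079 + -0.553086 − -0.110195 = -1.613970

F = -1.613970 N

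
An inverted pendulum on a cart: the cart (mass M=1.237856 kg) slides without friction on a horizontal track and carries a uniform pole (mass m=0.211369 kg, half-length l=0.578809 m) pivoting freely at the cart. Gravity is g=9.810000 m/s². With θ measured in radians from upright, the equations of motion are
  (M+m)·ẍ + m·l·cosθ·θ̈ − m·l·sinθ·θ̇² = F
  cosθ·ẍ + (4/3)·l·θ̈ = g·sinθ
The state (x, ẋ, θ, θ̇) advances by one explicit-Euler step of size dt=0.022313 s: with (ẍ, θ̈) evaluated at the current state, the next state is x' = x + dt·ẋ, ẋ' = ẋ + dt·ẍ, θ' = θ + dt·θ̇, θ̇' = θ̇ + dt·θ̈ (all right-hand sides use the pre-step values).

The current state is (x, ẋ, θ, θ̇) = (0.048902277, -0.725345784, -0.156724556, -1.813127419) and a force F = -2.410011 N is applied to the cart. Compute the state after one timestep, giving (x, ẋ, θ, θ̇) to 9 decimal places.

(0.032717637, -0.763834189, -0.197180868, -1.808136874)

sinθ=-0.156083750, cosθ=0.987743825
temp = (F + m·l·θ̇²·sinθ)/(M+m) = (-2.410011 + -0.062775605)/1.449225 = -1.706282051
θ̈ = (g·sinθ − cosθ·temp)/(l·(4/3 − m·cos²θ/(M+m))) = 0.223660871
ẍ = temp − m·l·θ̈·cosθ/(M+m) = -1.724931890
Euler: x'=0.048902277+0.022313·-0.725345784=0.032717637, ẋ'=-0.725345784+0.022313·-1.724931890=-0.763834189
       θ'=-0.156724556+0.022313·-1.813127419=-0.197180868, θ̇'=-1.813127419+0.022313·0.223660871=-1.808136874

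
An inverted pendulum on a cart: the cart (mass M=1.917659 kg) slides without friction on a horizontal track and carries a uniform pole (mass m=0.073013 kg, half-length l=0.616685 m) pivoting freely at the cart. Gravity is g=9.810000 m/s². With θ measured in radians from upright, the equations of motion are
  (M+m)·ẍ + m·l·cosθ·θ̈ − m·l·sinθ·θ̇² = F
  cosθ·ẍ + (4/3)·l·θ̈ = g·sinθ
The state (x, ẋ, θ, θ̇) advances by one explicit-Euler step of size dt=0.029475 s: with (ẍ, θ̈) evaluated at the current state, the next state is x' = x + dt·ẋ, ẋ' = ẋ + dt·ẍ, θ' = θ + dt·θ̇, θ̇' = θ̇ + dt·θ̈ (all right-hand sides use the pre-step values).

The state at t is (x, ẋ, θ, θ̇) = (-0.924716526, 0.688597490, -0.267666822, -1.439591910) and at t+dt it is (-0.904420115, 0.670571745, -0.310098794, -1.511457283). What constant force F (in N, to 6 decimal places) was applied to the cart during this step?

F = -1.298609 N

ẍ = (ẋ'−ẋ)/dt = (0.670571745−0.688597490)/0.029475 = -0.611560
θ̈ = (θ̇'−θ̇)/dt = (-1.511457283−-1.439591910)/0.029475 = -2.438181
sinθ=-0.264482, cosθ=0.964391
F = (M+m)·ẍ + m·l·cosθ·θ̈ − m·l·sinθ·θ̇² = -1.217416 + -0.105872 − -0.024680 = -1.298609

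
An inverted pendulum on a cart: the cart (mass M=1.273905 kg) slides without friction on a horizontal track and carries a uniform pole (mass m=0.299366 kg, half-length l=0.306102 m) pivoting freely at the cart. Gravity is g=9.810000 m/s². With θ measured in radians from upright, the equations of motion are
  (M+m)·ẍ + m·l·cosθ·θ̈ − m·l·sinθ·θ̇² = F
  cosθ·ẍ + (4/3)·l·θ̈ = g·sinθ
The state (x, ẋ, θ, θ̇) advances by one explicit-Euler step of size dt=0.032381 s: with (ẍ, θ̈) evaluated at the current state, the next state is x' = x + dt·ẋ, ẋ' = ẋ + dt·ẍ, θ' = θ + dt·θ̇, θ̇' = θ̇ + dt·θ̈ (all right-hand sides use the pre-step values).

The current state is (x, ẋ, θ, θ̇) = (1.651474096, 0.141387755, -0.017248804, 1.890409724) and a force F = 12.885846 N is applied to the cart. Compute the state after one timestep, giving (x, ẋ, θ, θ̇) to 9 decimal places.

sinθ=-0.017247949, cosθ=0.999851243
temp = (F + m·l·θ̇²·sinθ)/(M+m) = (12.885846 + -0.005648303)/1.573271 = 8.186890686
θ̈ = (g·sinθ − cosθ·temp)/(l·(4/3 − m·cos²θ/(M+m))) = -23.877385063
ẍ = temp − m·l·θ̈·cosθ/(M+m) = 9.577442764
Euler: x'=1.651474096+0.032381·0.141387755=1.656052373, ẋ'=0.141387755+0.032381·9.577442764=0.451514929
       θ'=-0.017248804+0.032381·1.890409724=0.043964553, θ̇'=1.890409724+0.032381·-23.877385063=1.117236118

(1.656052373, 0.451514929, 0.043964553, 1.117236118)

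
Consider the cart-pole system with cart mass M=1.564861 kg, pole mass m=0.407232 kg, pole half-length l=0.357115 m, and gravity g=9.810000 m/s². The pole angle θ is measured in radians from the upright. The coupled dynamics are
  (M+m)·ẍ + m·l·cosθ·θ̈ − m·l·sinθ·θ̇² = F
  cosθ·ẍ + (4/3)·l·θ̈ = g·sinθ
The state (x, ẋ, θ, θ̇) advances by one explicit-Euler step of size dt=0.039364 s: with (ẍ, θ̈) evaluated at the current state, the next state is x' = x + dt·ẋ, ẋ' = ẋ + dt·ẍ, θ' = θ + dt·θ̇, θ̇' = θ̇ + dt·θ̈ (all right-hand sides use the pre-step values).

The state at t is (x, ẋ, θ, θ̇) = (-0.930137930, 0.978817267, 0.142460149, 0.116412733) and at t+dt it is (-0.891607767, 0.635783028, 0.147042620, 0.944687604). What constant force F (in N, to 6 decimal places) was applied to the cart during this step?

F = -14.156889 N

ẍ = (ẋ'−ẋ)/dt = (0.635783028−0.978817267)/0.039364 = -8.714415
θ̈ = (θ̇'−θ̇)/dt = (0.944687604−0.116412733)/0.039364 = 21.041431
sinθ=0.141979, cosθ=0.989870
F = (M+m)·ẍ + m·l·cosθ·θ̈ − m·l·sinθ·θ̇² = -17.185637 + 3.029028 − 0.000280 = -14.156889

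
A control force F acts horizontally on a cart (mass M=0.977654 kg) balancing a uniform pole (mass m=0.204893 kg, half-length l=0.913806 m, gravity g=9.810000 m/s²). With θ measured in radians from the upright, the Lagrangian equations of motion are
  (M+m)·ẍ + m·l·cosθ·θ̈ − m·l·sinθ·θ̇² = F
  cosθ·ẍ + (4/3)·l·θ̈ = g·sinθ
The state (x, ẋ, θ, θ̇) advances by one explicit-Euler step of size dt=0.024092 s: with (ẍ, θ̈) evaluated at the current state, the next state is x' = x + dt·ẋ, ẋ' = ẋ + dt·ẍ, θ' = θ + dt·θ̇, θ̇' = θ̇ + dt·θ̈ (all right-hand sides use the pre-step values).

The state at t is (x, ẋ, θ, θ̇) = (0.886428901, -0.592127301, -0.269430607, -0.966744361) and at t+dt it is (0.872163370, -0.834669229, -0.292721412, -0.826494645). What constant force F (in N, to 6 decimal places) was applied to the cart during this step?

ẍ = (ẋ'−ẋ)/dt = (-0.834669229−-0.592127301)/0.024092 = -10.067322
θ̈ = (θ̇'−θ̇)/dt = (-0.826494645−-0.966744361)/0.024092 = 5.821423
sinθ=-0.266183, cosθ=0.963923
F = (M+m)·ẍ + m·l·cosθ·θ̈ − m·l·sinθ·θ̇² = -11.905082 + 1.050636 − -0.046578 = -10.807867

F = -10.807867 N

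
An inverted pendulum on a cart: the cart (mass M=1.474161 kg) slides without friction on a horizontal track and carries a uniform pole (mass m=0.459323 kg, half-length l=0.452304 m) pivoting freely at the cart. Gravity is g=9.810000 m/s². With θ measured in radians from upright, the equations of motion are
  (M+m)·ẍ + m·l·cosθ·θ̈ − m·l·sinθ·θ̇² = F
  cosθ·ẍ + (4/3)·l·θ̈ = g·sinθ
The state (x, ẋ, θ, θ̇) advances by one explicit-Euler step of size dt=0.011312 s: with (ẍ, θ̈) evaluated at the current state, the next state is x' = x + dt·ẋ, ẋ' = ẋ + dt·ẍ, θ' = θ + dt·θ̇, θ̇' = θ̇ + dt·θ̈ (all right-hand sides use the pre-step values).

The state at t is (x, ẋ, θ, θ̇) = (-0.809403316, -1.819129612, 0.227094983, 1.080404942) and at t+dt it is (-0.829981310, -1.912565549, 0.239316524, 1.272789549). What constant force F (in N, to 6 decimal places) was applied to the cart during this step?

F = -12.582402 N

ẍ = (ẋ'−ẋ)/dt = (-1.912565549−-1.819129612)/0.011312 = -8.259895
θ̈ = (θ̇'−θ̇)/dt = (1.272789549−1.080404942)/0.011312 = 17.007126
sinθ=0.225148, cosθ=0.974325
F = (M+m)·ẍ + m·l·cosθ·θ̈ − m·l·sinθ·θ̇² = -15.970376 + 3.442573 − 0.054600 = -12.582402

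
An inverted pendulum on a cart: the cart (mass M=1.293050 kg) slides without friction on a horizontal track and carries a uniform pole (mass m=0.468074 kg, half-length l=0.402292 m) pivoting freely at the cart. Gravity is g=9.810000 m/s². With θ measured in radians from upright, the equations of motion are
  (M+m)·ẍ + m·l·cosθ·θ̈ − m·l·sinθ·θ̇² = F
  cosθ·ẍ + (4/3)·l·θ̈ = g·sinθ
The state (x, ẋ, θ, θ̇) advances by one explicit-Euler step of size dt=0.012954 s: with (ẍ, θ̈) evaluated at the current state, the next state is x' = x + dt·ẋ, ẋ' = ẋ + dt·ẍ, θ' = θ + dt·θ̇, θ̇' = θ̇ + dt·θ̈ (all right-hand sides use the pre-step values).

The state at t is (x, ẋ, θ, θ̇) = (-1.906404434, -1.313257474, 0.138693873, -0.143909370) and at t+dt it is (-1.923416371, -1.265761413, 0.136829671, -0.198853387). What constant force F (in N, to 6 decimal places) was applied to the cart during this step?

F = 5.665642 N

ẍ = (ẋ'−ẋ)/dt = (-1.265761413−-1.313257474)/0.012954 = 3.666517
θ̈ = (θ̇'−θ̇)/dt = (-0.198853387−-0.143909370)/0.012954 = -4.241471
sinθ=0.138250, cosθ=0.990397
F = (M+m)·ẍ + m·l·cosθ·θ̈ − m·l·sinθ·θ̇² = 6.457191 + -0.791010 − 0.000539 = 5.665642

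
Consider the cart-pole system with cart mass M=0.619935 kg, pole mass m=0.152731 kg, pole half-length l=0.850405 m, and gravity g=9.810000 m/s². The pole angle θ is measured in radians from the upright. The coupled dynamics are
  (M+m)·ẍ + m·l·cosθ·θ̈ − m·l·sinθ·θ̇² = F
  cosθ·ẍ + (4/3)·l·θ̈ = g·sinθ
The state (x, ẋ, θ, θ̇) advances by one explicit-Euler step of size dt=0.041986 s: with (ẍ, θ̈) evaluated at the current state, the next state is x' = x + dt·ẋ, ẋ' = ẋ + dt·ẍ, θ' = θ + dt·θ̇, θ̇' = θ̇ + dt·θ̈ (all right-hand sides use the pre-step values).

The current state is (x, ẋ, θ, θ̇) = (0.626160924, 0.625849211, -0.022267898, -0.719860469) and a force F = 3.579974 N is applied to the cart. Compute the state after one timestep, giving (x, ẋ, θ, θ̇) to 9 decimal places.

(0.652437829, 0.855721562, -0.052491960, -0.930630365)

sinθ=-0.022266058, cosθ=0.999752081
temp = (F + m·l·θ̇²·sinθ)/(M+m) = (3.579974 + -0.001498625)/0.772666 = 4.631335370
θ̈ = (g·sinθ − cosθ·temp)/(l·(4/3 − m·cos²θ/(M+m))) = -5.020004187
ẍ = temp − m·l·θ̈·cosθ/(M+m) = 5.474976207
Euler: x'=0.626160924+0.041986·0.625849211=0.652437829, ẋ'=0.625849211+0.041986·5.474976207=0.855721562
       θ'=-0.022267898+0.041986·-0.719860469=-0.052491960, θ̇'=-0.719860469+0.041986·-5.020004187=-0.930630365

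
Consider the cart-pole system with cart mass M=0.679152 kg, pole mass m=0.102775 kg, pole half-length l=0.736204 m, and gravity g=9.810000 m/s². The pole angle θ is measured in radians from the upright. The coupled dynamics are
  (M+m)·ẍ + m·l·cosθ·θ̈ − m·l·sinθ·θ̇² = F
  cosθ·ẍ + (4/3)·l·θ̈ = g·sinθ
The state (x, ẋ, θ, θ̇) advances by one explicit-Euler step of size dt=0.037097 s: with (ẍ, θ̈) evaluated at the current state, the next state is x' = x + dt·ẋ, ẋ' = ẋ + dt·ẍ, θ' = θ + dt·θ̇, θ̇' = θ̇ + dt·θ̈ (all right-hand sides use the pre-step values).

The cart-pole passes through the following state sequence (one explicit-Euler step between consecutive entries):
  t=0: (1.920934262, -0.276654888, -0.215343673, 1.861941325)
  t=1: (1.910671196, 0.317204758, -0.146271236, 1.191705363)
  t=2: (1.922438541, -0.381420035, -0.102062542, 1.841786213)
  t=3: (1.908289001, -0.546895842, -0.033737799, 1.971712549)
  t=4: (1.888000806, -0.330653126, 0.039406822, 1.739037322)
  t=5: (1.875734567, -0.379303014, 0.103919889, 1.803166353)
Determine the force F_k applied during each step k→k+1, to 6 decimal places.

step 0→1:
  ẍ = (ẋ'−ẋ)/dt = (0.317204758−-0.276654888)/0.037097 = 16.008293
  θ̈ = (θ̇'−θ̇)/dt = (1.191705363−1.861941325)/0.037097 = -18.067120
  sinθ=-0.213683, cosθ=0.976903
  F = (M+m)·ẍ + m·l·cosθ·θ̈ − m·l·sinθ·θ̇² = 12.517317 + -1.335445 − -0.056052 = 11.237923
step 1→2:
  ẍ = (ẋ'−ẋ)/dt = (-0.381420035−0.317204758)/0.037097 = -18.832380
  θ̈ = (θ̇'−θ̇)/dt = (1.841786213−1.191705363)/0.037097 = 17.523812
  sinθ=-0.145750, cosθ=0.989321
  F = (M+m)·ẍ + m·l·cosθ·θ̈ − m·l·sinθ·θ̇² = -14.725546 + 1.311752 − -0.015661 = -13.398133
step 2→3:
  ẍ = (ẋ'−ẋ)/dt = (-0.546895842−-0.381420035)/0.037097 = -4.460625
  θ̈ = (θ̇'−θ̇)/dt = (1.971712549−1.841786213)/0.037097 = 3.502341
  sinθ=-0.101885, cosθ=0.994796
  F = (M+m)·ẍ + m·l·cosθ·θ̈ − m·l·sinθ·θ̇² = -3.487883 + 0.263620 − -0.026150 = -3.198113
step 3→4:
  ẍ = (ẋ'−ẋ)/dt = (-0.330653126−-0.546895842)/0.037097 = 5.829116
  θ̈ = (θ̇'−θ̇)/dt = (1.739037322−1.971712549)/0.037097 = -6.272077
  sinθ=-0.033731, cosθ=0.999431
  F = (M+m)·ẍ + m·l·cosθ·θ̈ − m·l·sinθ·θ̇² = 4.557943 + -0.474296 − -0.009922 = 4.093569
step 4→5:
  ẍ = (ẋ'−ẋ)/dt = (-0.379303014−-0.330653126)/0.037097 = -1.311424
  θ̈ = (θ̇'−θ̇)/dt = (1.803166353−1.739037322)/0.037097 = 1.728685
  sinθ=0.039397, cosθ=0.999224
  F = (M+m)·ẍ + m·l·cosθ·θ̈ − m·l·sinθ·θ̇² = -1.025438 + 0.130697 − 0.009015 = -0.903756

F_0 = 11.237923 N
F_1 = -13.398133 N
F_2 = -3.198113 N
F_3 = 4.093569 N
F_4 = -0.903756 N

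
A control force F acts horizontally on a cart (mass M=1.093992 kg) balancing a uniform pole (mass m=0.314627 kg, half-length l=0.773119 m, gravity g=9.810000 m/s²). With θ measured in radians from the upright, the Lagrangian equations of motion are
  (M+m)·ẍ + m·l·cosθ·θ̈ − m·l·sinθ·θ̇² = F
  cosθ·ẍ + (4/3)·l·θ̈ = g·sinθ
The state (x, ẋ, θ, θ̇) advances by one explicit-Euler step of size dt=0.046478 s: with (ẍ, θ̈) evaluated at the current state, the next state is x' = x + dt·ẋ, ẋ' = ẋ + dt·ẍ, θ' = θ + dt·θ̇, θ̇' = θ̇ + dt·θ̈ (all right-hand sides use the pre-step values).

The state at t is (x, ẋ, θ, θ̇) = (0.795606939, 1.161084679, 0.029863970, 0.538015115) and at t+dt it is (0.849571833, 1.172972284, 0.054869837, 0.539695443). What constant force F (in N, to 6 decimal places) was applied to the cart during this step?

F = 0.366968 N

ẍ = (ẋ'−ẋ)/dt = (1.172972284−1.161084679)/0.046478 = 0.255768
θ̈ = (θ̇'−θ̇)/dt = (0.539695443−0.538015115)/0.046478 = 0.036153
sinθ=0.029860, cosθ=0.999554
F = (M+m)·ẍ + m·l·cosθ·θ̈ − m·l·sinθ·θ̇² = 0.360280 + 0.008790 − 0.002102 = 0.366968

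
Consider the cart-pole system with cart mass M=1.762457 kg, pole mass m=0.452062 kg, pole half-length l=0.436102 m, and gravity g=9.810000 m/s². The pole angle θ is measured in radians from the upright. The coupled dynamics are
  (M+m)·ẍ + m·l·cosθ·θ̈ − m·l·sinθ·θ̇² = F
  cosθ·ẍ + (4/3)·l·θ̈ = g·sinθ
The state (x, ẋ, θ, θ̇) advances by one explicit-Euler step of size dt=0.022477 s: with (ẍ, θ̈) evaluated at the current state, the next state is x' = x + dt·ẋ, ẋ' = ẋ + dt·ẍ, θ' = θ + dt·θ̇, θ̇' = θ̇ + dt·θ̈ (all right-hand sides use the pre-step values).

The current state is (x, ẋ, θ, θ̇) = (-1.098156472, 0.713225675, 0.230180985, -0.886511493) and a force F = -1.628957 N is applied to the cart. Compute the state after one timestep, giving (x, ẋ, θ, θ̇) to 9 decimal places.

(-1.082125299, 0.685532616, 0.210254866, -0.753623293)

sinθ=0.228153739, cosθ=0.973625119
temp = (F + m·l·θ̇²·sinθ)/(M+m) = (-1.628957 + 0.035349430)/2.214519 = -0.719617926
θ̈ = (g·sinθ − cosθ·temp)/(l·(4/3 − m·cos²θ/(M+m))) = 5.912185794
ẍ = temp − m·l·θ̈·cosθ/(M+m) = -1.232062045
Euler: x'=-1.098156472+0.022477·0.713225675=-1.082125299, ẋ'=0.713225675+0.022477·-1.232062045=0.685532616
       θ'=0.230180985+0.022477·-0.886511493=0.210254866, θ̇'=-0.886511493+0.022477·5.912185794=-0.753623293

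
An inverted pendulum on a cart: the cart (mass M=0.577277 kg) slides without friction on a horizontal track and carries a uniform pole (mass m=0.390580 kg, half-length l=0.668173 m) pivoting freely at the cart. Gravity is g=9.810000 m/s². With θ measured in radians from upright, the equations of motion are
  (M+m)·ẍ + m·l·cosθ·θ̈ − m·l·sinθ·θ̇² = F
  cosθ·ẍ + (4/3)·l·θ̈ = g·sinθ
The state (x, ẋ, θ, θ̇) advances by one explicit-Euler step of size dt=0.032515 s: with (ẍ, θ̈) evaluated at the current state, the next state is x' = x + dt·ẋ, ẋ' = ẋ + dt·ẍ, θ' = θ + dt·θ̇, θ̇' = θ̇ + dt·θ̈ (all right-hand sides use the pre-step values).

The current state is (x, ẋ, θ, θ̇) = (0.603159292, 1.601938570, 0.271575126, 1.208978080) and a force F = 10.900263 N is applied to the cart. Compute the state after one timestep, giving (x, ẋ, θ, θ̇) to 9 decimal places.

(0.655246325, 2.081252643, 0.310885048, 0.786726293)

sinθ=0.268249166, cosθ=0.963349565
temp = (F + m·l·θ̇²·sinθ)/(M+m) = (10.900263 + 0.102323210)/0.967857 = 11.367987430
θ̈ = (g·sinθ − cosθ·temp)/(l·(4/3 − m·cos²θ/(M+m))) = -12.986368972
ẍ = temp − m·l·θ̈·cosθ/(M+m) = 14.741321649
Euler: x'=0.603159292+0.032515·1.601938570=0.655246325, ẋ'=1.601938570+0.032515·14.741321649=2.081252643
       θ'=0.271575126+0.032515·1.208978080=0.310885048, θ̇'=1.208978080+0.032515·-12.986368972=0.786726293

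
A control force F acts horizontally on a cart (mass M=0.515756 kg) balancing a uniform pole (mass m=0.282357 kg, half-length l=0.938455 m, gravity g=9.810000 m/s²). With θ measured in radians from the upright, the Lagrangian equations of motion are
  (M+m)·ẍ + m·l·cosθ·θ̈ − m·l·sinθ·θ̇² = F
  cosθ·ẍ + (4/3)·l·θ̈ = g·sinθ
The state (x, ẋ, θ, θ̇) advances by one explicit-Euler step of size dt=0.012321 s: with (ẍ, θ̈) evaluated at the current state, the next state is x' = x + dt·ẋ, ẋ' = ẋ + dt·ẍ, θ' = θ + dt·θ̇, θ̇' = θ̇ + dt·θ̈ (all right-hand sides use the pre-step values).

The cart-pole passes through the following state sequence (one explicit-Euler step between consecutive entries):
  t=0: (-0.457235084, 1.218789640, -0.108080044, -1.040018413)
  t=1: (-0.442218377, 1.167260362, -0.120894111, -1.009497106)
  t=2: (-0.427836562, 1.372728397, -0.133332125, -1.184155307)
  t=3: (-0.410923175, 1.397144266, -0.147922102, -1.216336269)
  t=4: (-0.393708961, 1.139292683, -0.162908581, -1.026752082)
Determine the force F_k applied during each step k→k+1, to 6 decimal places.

F_0 = -2.654406 N
F_1 = 9.613257 N
F_2 = 0.945021 N
F_3 = -12.612249 N

step 0→1:
  ẍ = (ẋ'−ẋ)/dt = (1.167260362−1.218789640)/0.012321 = -4.182232
  θ̈ = (θ̇'−θ̇)/dt = (-1.009497106−-1.040018413)/0.012321 = 2.477178
  sinθ=-0.107870, cosθ=0.994165
  F = (M+m)·ẍ + m·l·cosθ·θ̈ − m·l·sinθ·θ̇² = -3.337894 + 0.652571 − -0.030917 = -2.654406
step 1→2:
  ẍ = (ẋ'−ẋ)/dt = (1.372728397−1.167260362)/0.012321 = 16.676247
  θ̈ = (θ̇'−θ̇)/dt = (-1.184155307−-1.009497106)/0.012321 = -14.175651
  sinθ=-0.120600, cosθ=0.992701
  F = (M+m)·ẍ + m·l·cosθ·θ̈ − m·l·sinθ·θ̇² = 13.309529 + -3.728839 − -0.032566 = 9.613257
step 2→3:
  ẍ = (ẋ'−ẋ)/dt = (1.397144266−1.372728397)/0.012321 = 1.981647
  θ̈ = (θ̇'−θ̇)/dt = (-1.216336269−-1.184155307)/0.012321 = -2.611879
  sinθ=-0.132937, cosθ=0.991124
  F = (M+m)·ẍ + m·l·cosθ·θ̈ − m·l·sinθ·θ̇² = 1.581578 + -0.685951 − -0.049394 = 0.945021
step 3→4:
  ẍ = (ẋ'−ẋ)/dt = (1.139292683−1.397144266)/0.012321 = -20.927813
  θ̈ = (θ̇'−θ̇)/dt = (-1.026752082−-1.216336269)/0.012321 = 15.387078
  sinθ=-0.147383, cosθ=0.989079
  F = (M+m)·ẍ + m·l·cosθ·θ̈ − m·l·sinθ·θ̇² = -16.702760 + 4.032732 − -0.057779 = -12.612249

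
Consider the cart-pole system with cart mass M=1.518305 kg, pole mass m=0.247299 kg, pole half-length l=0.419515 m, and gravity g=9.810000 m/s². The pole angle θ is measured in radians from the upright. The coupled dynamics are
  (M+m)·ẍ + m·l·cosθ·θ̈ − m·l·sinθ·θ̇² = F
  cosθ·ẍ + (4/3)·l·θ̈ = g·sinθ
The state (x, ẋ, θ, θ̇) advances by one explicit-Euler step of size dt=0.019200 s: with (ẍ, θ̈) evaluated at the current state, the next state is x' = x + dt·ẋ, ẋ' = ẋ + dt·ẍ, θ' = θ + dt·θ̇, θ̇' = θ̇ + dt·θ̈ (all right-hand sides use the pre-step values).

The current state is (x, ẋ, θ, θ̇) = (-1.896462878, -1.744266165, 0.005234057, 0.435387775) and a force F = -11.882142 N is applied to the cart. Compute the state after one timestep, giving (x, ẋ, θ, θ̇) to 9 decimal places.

(-1.929952788, -1.888758895, 0.013593502, 0.695467733)

sinθ=0.005234033, cosθ=0.999986302
temp = (F + m·l·θ̇²·sinθ)/(M+m) = (-11.882142 + 0.000102934)/1.765604 = -6.729730487
θ̈ = (g·sinθ − cosθ·temp)/(l·(4/3 − m·cos²θ/(M+m))) = 13.545831147
ẍ = temp − m·l·θ̈·cosθ/(M+m) = -7.525663024
Euler: x'=-1.896462878+0.019200·-1.744266165=-1.929952788, ẋ'=-1.744266165+0.019200·-7.525663024=-1.888758895
       θ'=0.005234057+0.019200·0.435387775=0.013593502, θ̇'=0.435387775+0.019200·13.545831147=0.695467733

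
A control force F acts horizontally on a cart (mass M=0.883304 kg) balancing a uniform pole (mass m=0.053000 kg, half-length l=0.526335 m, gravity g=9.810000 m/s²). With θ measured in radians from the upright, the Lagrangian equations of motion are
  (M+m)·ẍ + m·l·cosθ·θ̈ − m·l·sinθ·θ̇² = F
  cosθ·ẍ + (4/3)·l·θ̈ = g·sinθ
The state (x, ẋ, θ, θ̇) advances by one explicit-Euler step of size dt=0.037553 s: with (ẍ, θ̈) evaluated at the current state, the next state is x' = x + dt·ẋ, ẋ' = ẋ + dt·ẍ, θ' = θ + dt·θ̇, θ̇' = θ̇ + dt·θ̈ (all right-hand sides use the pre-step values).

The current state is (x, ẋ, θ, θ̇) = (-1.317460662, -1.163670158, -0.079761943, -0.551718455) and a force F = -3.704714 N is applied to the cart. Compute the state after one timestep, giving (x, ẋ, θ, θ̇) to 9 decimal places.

(-1.361159967, -1.317533329, -0.100480626, -0.374994630)

sinθ=-0.079677396, cosθ=0.996820702
temp = (F + m·l·θ̇²·sinθ)/(M+m) = (-3.704714 + -0.000676563)/0.936304 = -3.957465271
θ̈ = (g·sinθ − cosθ·temp)/(l·(4/3 − m·cos²θ/(M+m))) = 4.705984208
ẍ = temp − m·l·θ̈·cosθ/(M+m) = -4.097227158
Euler: x'=-1.317460662+0.037553·-1.163670158=-1.361159967, ẋ'=-1.163670158+0.037553·-4.097227158=-1.317533329
       θ'=-0.079761943+0.037553·-0.551718455=-0.100480626, θ̇'=-0.551718455+0.037553·4.705984208=-0.374994630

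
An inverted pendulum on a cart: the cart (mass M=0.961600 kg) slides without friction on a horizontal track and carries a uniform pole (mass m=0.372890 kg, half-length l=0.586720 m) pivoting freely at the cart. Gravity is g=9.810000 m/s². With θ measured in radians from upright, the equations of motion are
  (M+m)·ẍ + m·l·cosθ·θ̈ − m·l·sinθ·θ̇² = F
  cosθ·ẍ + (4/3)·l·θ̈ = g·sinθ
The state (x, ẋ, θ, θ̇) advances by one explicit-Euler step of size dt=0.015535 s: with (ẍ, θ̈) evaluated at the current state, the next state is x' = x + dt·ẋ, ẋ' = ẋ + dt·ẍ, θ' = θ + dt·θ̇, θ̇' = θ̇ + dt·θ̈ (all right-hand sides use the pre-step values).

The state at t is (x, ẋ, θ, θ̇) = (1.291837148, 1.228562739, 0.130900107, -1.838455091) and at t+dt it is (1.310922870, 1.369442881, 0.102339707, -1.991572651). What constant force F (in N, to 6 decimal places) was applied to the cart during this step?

F = 9.867456 N

ẍ = (ẋ'−ẋ)/dt = (1.369442881−1.228562739)/0.015535 = 9.068564
θ̈ = (θ̇'−θ̇)/dt = (-1.991572651−-1.838455091)/0.015535 = -9.856296
sinθ=0.130527, cosθ=0.991445
F = (M+m)·ẍ + m·l·cosθ·θ̈ − m·l·sinθ·θ̇² = 12.101908 + -2.137932 − 0.096520 = 9.867456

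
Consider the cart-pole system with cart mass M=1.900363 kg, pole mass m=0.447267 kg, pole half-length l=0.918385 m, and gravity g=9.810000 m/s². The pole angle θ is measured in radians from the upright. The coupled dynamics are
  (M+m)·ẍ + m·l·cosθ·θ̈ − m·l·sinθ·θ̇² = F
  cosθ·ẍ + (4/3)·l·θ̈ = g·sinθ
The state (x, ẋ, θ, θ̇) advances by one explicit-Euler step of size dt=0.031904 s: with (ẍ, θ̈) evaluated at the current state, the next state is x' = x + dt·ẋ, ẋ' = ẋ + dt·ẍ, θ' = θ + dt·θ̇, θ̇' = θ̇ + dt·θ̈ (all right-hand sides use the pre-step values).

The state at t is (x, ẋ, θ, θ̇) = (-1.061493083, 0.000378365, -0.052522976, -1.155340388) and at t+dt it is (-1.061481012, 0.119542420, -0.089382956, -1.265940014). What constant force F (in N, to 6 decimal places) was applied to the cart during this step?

ẍ = (ẋ'−ẋ)/dt = (0.119542420−0.000378365)/0.031904 = 3.735082
θ̈ = (θ̇'−θ̇)/dt = (-1.265940014−-1.155340388)/0.031904 = -3.466638
sinθ=-0.052499, cosθ=0.998621
F = (M+m)·ẍ + m·l·cosθ·θ̈ − m·l·sinθ·θ̇² = 8.768590 + -1.422004 − -0.028785 = 7.375371

F = 7.375371 N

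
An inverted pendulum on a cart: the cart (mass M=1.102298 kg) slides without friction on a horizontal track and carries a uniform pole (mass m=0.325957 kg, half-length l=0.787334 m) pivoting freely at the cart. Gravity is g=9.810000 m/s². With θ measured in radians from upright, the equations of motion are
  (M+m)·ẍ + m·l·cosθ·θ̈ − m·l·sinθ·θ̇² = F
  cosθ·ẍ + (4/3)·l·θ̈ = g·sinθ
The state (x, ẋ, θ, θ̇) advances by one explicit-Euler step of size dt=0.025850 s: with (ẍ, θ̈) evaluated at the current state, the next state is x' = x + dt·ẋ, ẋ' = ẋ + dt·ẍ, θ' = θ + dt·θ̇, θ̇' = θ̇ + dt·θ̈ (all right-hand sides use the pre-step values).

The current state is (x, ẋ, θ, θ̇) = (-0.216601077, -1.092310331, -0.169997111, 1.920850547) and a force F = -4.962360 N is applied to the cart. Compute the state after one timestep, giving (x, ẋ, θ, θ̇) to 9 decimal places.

sinθ=-0.169179502, cosθ=0.985585256
temp = (F + m·l·θ̇²·sinθ)/(M+m) = (-4.962360 + -0.160196938)/1.428255 = -3.586584285
θ̈ = (g·sinθ − cosθ·temp)/(l·(4/3 − m·cos²θ/(M+m))) = 2.142546676
ẍ = temp − m·l·θ̈·cosθ/(M+m) = -3.966019867
Euler: x'=-0.216601077+0.025850·-1.092310331=-0.244837299, ẋ'=-1.092310331+0.025850·-3.966019867=-1.194831945
       θ'=-0.169997111+0.025850·1.920850547=-0.120343124, θ̇'=1.920850547+0.025850·2.142546676=1.976235379

(-0.244837299, -1.194831945, -0.120343124, 1.976235379)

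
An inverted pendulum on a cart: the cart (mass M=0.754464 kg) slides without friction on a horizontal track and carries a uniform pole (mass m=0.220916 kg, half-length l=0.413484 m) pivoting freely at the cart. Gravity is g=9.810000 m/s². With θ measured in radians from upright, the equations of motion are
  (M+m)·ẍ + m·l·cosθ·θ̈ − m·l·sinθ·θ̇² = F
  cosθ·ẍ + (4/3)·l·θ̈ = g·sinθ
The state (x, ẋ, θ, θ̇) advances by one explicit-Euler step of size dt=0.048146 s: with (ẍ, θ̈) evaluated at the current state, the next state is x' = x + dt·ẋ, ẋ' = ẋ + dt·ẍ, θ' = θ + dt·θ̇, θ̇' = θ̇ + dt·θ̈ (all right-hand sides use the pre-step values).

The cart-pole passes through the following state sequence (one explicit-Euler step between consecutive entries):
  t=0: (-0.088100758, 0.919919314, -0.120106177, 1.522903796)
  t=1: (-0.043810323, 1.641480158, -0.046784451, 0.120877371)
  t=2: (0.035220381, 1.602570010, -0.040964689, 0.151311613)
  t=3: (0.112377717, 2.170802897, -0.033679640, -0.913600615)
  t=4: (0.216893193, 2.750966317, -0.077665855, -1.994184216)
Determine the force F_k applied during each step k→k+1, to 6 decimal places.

F_0 = 12.002499 N
F_1 = -0.730532 N
F_2 = 9.493085 N
F_3 = 9.707000 N

step 0→1:
  ẍ = (ẋ'−ẋ)/dt = (1.641480158−0.919919314)/0.048146 = 14.986932
  θ̈ = (θ̇'−θ̇)/dt = (0.120877371−1.522903796)/0.048146 = -29.120310
  sinθ=-0.119818, cosθ=0.992796
  F = (M+m)·ẍ + m·l·cosθ·θ̈ − m·l·sinθ·θ̇² = 14.617954 + -2.640839 − -0.025384 = 12.002499
step 1→2:
  ẍ = (ẋ'−ẋ)/dt = (1.602570010−1.641480158)/0.048146 = -0.808170
  θ̈ = (θ̇'−θ̇)/dt = (0.151311613−0.120877371)/0.048146 = 0.632124
  sinθ=-0.046767, cosθ=0.998906
  F = (M+m)·ẍ + m·l·cosθ·θ̈ − m·l·sinθ·θ̇² = -0.788273 + 0.057678 − -0.000062 = -0.730532
step 2→3:
  ẍ = (ẋ'−ẋ)/dt = (2.170802897−1.602570010)/0.048146 = 11.802287
  θ̈ = (θ̇'−θ̇)/dt = (-0.913600615−0.151311613)/0.048146 = -22.118395
  sinθ=-0.040953, cosθ=0.999161
  F = (M+m)·ẍ + m·l·cosθ·θ̈ − m·l·sinθ·θ̇² = 11.511714 + -2.018715 − -0.000086 = 9.493085
step 3→4:
  ẍ = (ẋ'−ẋ)/dt = (2.750966317−2.170802897)/0.048146 = 12.050086
  θ̈ = (θ̇'−θ̇)/dt = (-1.994184216−-0.913600615)/0.048146 = -22.443892
  sinθ=-0.033673, cosθ=0.999433
  F = (M+m)·ẍ + m·l·cosθ·θ̈ − m·l·sinθ·θ̇² = 11.753412 + -2.048980 − -0.002567 = 9.707000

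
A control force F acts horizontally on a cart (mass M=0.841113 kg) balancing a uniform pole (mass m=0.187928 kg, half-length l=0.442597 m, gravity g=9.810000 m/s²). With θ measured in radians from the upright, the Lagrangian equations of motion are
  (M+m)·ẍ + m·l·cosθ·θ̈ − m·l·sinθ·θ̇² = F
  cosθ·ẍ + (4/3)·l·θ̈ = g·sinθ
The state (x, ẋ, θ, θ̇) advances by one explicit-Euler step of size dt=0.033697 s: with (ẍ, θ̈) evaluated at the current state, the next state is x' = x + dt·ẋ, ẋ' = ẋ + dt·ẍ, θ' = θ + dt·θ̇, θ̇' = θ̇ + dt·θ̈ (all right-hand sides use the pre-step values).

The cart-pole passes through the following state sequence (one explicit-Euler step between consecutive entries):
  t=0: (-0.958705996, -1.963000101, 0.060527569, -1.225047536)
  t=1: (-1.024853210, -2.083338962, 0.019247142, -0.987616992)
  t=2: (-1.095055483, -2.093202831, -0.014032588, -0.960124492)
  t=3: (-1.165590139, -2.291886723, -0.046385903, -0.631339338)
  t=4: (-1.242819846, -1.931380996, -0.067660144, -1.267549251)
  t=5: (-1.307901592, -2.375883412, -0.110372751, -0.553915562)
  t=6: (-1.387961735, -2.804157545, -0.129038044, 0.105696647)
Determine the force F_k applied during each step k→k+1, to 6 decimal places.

F_0 = -3.097475 N
F_1 = -0.234936 N
F_2 = -5.254864 N
F_3 = 9.441976 N
F_4 = -11.807731 N
F_5 = -11.457596 N

step 0→1:
  ẍ = (ẋ'−ẋ)/dt = (-2.083338962−-1.963000101)/0.033697 = -3.571204
  θ̈ = (θ̇'−θ̇)/dt = (-0.987616992−-1.225047536)/0.033697 = 7.046044
  sinθ=0.060491, cosθ=0.998169
  F = (M+m)·ẍ + m·l·cosθ·θ̈ − m·l·sinθ·θ̇² = -3.674915 + 0.584991 − 0.007551 = -3.097475
step 1→2:
  ẍ = (ẋ'−ẋ)/dt = (-2.093202831−-2.083338962)/0.033697 = -0.292722
  θ̈ = (θ̇'−θ̇)/dt = (-0.960124492−-0.987616992)/0.033697 = 0.815874
  sinθ=0.019246, cosθ=0.999815
  F = (M+m)·ẍ + m·l·cosθ·θ̈ − m·l·sinθ·θ̇² = -0.301223 + 0.067849 − 0.001561 = -0.234936
step 2→3:
  ẍ = (ẋ'−ẋ)/dt = (-2.291886723−-2.093202831)/0.033697 = -5.896189
  θ̈ = (θ̇'−θ̇)/dt = (-0.631339338−-0.960124492)/0.033697 = 9.757105
  sinθ=-0.014032, cosθ=0.999902
  F = (M+m)·ẍ + m·l·cosθ·θ̈ − m·l·sinθ·θ̇² = -6.067421 + 0.811481 − -0.001076 = -5.254864
step 3→4:
  ẍ = (ẋ'−ẋ)/dt = (-1.931380996−-2.291886723)/0.033697 = 10.698452
  θ̈ = (θ̇'−θ̇)/dt = (-1.267549251−-0.631339338)/0.033697 = -18.880313
  sinθ=-0.046369, cosθ=0.998924
  F = (M+m)·ẍ + m·l·cosθ·θ̈ − m·l·sinθ·θ̇² = 11.009145 + -1.568707 − -0.001537 = 9.441976
step 4→5:
  ẍ = (ẋ'−ẋ)/dt = (-2.375883412−-1.931380996)/0.033697 = -13.191157
  θ̈ = (θ̇'−θ̇)/dt = (-0.553915562−-1.267549251)/0.033697 = 21.177959
  sinθ=-0.067609, cosθ=0.997712
  F = (M+m)·ẍ + m·l·cosθ·θ̈ − m·l·sinθ·θ̇² = -13.574241 + 1.757475 − -0.009035 = -11.807731
step 5→6:
  ẍ = (ẋ'−ẋ)/dt = (-2.804157545−-2.375883412)/0.033697 = -12.709563
  θ̈ = (θ̇'−θ̇)/dt = (0.105696647−-0.553915562)/0.033697 = 19.574805
  sinθ=-0.110149, cosθ=0.993915
  F = (M+m)·ẍ + m·l·cosθ·θ̈ − m·l·sinθ·θ̇² = -13.078661 + 1.618254 − -0.002811 = -11.457596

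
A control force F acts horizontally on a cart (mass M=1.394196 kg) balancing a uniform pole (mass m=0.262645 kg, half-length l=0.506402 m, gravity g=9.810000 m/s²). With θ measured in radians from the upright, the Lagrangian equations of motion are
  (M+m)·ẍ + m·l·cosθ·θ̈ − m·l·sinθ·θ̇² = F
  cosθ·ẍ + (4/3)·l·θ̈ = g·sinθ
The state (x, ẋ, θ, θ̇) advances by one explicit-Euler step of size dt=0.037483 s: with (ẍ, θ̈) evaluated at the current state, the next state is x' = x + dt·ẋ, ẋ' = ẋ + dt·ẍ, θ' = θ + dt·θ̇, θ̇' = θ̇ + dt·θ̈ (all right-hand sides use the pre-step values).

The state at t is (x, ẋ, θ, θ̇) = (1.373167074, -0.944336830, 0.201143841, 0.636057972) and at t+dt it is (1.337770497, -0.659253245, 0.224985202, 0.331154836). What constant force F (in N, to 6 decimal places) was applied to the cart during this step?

F = 11.530547 N

ẍ = (ẋ'−ẋ)/dt = (-0.659253245−-0.944336830)/0.037483 = 7.605677
θ̈ = (θ̇'−θ̇)/dt = (0.331154836−0.636057972)/0.037483 = -8.134438
sinθ=0.199790, cosθ=0.979839
F = (M+m)·ẍ + m·l·cosθ·θ̈ − m·l·sinθ·θ̇² = 12.601397 + -1.060100 − 0.010751 = 11.530547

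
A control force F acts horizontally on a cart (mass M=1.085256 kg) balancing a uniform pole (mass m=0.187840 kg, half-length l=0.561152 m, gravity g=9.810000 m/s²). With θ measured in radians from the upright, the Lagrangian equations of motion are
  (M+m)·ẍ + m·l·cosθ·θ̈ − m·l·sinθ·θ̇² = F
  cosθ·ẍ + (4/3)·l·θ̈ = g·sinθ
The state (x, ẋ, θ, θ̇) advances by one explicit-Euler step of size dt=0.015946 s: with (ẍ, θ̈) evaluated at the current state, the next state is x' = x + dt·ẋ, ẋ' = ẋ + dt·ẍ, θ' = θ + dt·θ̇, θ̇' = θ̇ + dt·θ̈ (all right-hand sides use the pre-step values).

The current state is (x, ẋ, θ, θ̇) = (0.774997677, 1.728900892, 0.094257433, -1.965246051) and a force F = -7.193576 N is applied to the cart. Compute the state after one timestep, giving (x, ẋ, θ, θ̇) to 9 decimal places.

(0.802566731, 1.626416170, 0.062919619, -1.809201847)

sinθ=0.094117924, cosθ=0.995561056
temp = (F + m·l·θ̇²·sinθ)/(M+m) = (-7.193576 + 0.038315527)/1.273096 = -5.620362073
θ̈ = (g·sinθ − cosθ·temp)/(l·(4/3 − m·cos²θ/(M+m))) = 9.785789810
ẍ = temp − m·l·θ̈·cosθ/(M+m) = -6.426986230
Euler: x'=0.774997677+0.015946·1.728900892=0.802566731, ẋ'=1.728900892+0.015946·-6.426986230=1.626416170
       θ'=0.094257433+0.015946·-1.965246051=0.062919619, θ̇'=-1.965246051+0.015946·9.785789810=-1.809201847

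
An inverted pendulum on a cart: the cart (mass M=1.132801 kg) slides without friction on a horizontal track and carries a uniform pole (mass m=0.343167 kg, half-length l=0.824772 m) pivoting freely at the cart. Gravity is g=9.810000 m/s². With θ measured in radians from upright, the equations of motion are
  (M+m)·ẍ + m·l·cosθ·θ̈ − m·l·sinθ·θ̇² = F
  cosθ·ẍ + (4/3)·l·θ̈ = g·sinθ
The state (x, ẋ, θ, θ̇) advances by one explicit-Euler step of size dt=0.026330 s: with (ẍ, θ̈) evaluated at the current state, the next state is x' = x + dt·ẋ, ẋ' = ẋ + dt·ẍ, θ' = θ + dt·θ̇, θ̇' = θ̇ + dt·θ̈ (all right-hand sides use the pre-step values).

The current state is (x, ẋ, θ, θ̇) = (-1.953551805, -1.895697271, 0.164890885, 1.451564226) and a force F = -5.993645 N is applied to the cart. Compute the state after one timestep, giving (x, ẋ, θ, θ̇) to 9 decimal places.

(-2.003465514, -2.031148714, 0.203110571, 1.611619685)

sinθ=0.164144697, cosθ=0.986436272
temp = (F + m·l·θ̇²·sinθ)/(M+m) = (-5.993645 + 0.097890105)/1.475968 = -3.994500487
θ̈ = (g·sinθ − cosθ·temp)/(l·(4/3 − m·cos²θ/(M+m))) = 6.078824883
ẍ = temp − m·l·θ̈·cosθ/(M+m) = -5.144376861
Euler: x'=-1.953551805+0.026330·-1.895697271=-2.003465514, ẋ'=-1.895697271+0.026330·-5.144376861=-2.031148714
       θ'=0.164890885+0.026330·1.451564226=0.203110571, θ̇'=1.451564226+0.026330·6.078824883=1.611619685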